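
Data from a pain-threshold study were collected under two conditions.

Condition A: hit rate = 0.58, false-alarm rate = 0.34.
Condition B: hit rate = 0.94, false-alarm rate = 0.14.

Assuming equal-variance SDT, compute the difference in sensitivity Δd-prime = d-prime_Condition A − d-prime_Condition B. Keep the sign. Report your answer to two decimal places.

Condition A: z(0.58) = 0.202, z(0.34) = -0.412, d' = 0.614
Condition B: z(0.94) = 1.555, z(0.14) = -1.080, d' = 2.635
Δd' = d'_Condition A − d'_Condition B = 0.614 − 2.635 = -2.021
Condition B has the higher sensitivity.

Δd-prime = -2.02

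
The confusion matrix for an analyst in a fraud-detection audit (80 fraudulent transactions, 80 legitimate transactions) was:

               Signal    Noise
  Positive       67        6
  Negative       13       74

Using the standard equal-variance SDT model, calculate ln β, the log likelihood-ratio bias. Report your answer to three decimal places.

H = 67/80 = 0.8375
FA = 6/80 = 0.0750
z(H) = z(0.8375) = 0.9842
z(FA) = z(0.0750) = -1.4395
ln β = −½·[z(H)² − z(FA)²] = −0.5 × (0.9686 − 2.0722) = 0.5518

ln β = 0.552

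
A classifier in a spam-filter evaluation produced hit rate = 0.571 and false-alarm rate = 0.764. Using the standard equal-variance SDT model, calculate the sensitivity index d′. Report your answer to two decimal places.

d′ = -0.54

z(H) = z(0.571) = 0.1789
z(FA) = z(0.764) = 0.7192
d' = z(H) − z(FA) = 0.1789 − 0.7192 = -0.5403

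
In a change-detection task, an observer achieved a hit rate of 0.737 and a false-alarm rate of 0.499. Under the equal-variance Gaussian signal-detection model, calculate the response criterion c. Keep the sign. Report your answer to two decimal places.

z(H) = z(0.737) = 0.634
z(FA) = z(0.499) = -0.003
c = −½·[z(H) + z(FA)] = −0.5 × (0.634 + (-0.003)) = -0.3155
c < 0: the observer has a liberal response bias.

c = -0.32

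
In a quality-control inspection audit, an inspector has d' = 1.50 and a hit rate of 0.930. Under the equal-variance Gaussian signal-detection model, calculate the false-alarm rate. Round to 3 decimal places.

z(hit rate) = z(0.930) = 1.4758
z(FA) = z(H) − d' = 1.4758 − 1.50 = -0.0242
false-alarm rate = Φ(-0.0242) = 0.4903

false-alarm rate = 0.490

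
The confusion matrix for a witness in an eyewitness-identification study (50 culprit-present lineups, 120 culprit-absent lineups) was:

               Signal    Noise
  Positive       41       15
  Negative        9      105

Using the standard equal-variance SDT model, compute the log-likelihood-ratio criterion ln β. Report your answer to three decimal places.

ln β = 0.243

H = 41/50 = 0.8200
FA = 15/120 = 0.1250
z(H) = z(0.8200) = 0.9154
z(FA) = z(0.1250) = -1.1503
ln β = −½·[z(H)² − z(FA)²] = −0.5 × (0.8380 − 1.3232) = 0.2426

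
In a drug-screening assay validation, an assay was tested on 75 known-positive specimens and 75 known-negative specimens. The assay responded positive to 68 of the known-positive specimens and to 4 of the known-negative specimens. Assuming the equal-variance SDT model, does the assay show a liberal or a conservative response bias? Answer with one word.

z(H) = 1.321, z(FA) = -1.613
c = −½·(z(H) + z(FA)) = 0.146
c > 0 → conservative criterion (biased toward responding “no”).

conservative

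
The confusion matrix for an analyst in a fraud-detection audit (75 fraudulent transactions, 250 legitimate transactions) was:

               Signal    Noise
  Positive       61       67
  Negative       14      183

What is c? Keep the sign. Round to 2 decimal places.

c = -0.14

H = 61/75 = 0.8133
FA = 67/250 = 0.2680
Φ⁻¹(H) = 0.8901
Φ⁻¹(FA) = -0.6189
c = −½·[z(H) + z(FA)] = −0.5 × (0.8901 + (-0.6189)) = -0.1356
c < 0: the analyst has a liberal response bias.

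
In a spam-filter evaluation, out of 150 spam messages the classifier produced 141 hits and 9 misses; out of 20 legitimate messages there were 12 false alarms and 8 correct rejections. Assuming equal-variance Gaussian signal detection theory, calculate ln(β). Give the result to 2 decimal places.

H = 141/150 = 0.9400
FA = 12/20 = 0.6000
Φ⁻¹(H) = Φ⁻¹(0.9400) = 1.555
Φ⁻¹(FA) = Φ⁻¹(0.6000) = 0.253
ln β = −½·[z(H)² − z(FA)²] = −0.5 × (2.418 − 0.064) = -1.177

ln β = -1.18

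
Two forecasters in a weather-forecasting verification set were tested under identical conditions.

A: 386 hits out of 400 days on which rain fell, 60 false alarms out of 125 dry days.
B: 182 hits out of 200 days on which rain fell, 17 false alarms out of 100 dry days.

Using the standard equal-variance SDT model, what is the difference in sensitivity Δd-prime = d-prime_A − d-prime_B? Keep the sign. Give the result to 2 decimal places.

A: z(0.9650) = 1.812, z(0.4800) = -0.050, d' = 1.862
B: z(0.9100) = 1.341, z(0.1700) = -0.954, d' = 2.295
Δd' = d'_A − d'_B = 1.862 − 2.295 = -0.433
B has the higher sensitivity.

Δd-prime = -0.43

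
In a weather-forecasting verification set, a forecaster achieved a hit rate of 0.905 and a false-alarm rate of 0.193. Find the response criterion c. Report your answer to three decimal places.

c = -0.222

z(0.905) = 1.3106, z(0.193) = -0.8669
c = −½·[z(H) + z(FA)] = −0.5 × (1.3106 + (-0.8669)) = -0.22185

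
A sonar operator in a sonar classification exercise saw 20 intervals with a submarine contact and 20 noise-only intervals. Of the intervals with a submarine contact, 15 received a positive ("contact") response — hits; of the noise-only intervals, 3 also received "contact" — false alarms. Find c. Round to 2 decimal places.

H = 15/20 = 0.7500
FA = 3/20 = 0.1500
Φ⁻¹(H) = Φ⁻¹(0.7500) = 0.674
Φ⁻¹(FA) = Φ⁻¹(0.1500) = -1.036
c = −½·[z(H) + z(FA)] = −0.5 × (0.674 + (-1.036)) = 0.181
c > 0: the sonar operator has a conservative response bias.

c = 0.18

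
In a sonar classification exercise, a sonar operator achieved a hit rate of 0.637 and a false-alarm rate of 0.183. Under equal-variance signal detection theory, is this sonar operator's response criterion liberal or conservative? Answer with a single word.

conservative

z(H) = 0.350, z(FA) = -0.904
c = −½·(z(H) + z(FA)) = 0.277
c > 0 → conservative criterion (biased toward responding “no”).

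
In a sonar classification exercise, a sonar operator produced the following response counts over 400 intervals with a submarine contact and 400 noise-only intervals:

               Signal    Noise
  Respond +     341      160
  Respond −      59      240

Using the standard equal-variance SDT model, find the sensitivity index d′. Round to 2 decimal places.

d′ = 1.30

H = 341/400 = 0.8525
FA = 160/400 = 0.4000
z(H) = z(0.8525) = 1.0472
z(FA) = z(0.4000) = -0.2533
d' = z(H) − z(FA) = 1.0472 − (-0.2533) = 1.3005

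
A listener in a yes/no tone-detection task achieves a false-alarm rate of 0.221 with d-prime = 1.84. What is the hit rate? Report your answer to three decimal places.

z(false-alarm rate) = z(0.221) = -0.7688
z(H) = z(FA) + d' = -0.7688 + 1.84 = 1.0712
hit rate = Φ(1.0712) = 0.8580

hit rate = 0.858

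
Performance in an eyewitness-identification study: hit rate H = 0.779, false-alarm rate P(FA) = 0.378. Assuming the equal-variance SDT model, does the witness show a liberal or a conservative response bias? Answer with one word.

liberal

z(H) = 0.769, z(FA) = -0.311
c = −½·(z(H) + z(FA)) = -0.229
c < 0 → liberal criterion (biased toward responding “yes”).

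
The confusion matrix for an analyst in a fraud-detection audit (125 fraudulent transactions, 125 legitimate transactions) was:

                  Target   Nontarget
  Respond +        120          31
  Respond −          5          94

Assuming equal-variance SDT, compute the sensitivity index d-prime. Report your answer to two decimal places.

H = 120/125 = 0.9600
FA = 31/125 = 0.2480
Φ⁻¹(H) = 1.7507
Φ⁻¹(FA) = -0.6808
d' = z(H) − z(FA) = 1.7507 − (-0.6808) = 2.4315

d-prime = 2.43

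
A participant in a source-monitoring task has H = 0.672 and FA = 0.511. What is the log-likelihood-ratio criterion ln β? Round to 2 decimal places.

ln β = -0.10

Φ⁻¹(H) = 0.445
Φ⁻¹(FA) = 0.028
ln β = −½·[z(H)² − z(FA)²] = −0.5 × (0.198 − 0.001) = -0.0985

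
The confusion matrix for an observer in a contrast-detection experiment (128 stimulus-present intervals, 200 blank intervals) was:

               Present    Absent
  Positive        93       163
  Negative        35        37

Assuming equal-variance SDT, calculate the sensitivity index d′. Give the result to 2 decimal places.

H = 93/128 = 0.7266
FA = 163/200 = 0.8150
z(H) = z(0.7266) = 0.6026
z(FA) = z(0.8150) = 0.8965
d' = z(H) − z(FA) = 0.6026 − 0.8965 = -0.2939

d′ = -0.29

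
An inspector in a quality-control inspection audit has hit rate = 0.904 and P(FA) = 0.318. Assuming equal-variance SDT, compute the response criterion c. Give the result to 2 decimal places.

Φ⁻¹(H) = 1.3047
Φ⁻¹(FA) = -0.4733
c = −½·[z(H) + z(FA)] = −0.5 × (1.3047 + (-0.4733)) = -0.4157

c = -0.42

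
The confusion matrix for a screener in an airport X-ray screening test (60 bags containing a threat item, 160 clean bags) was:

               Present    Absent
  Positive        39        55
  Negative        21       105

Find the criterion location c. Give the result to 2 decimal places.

H = 39/60 = 0.6500
FA = 55/160 = 0.3438
Φ⁻¹(0.6500) = 0.3853, Φ⁻¹(0.3438) = -0.4021
c = −½·[z(H) + z(FA)] = −0.5 × (0.3853 + (-0.4021)) = 0.0084

c = 0.01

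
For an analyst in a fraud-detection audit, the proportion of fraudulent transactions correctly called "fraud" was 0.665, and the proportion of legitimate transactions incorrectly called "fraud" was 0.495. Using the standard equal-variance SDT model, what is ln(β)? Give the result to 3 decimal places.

ln β = -0.091

Φ⁻¹(H) = Φ⁻¹(0.665) = 0.4261
Φ⁻¹(FA) = Φ⁻¹(0.495) = -0.0125
ln β = −½·[z(H)² − z(FA)²] = −0.5 × (0.1816 − 0.0002) = -0.0907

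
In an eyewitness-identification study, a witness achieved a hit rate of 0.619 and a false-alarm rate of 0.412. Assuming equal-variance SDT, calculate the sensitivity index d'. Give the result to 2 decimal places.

z(H) = z(0.619) = 0.3029
z(FA) = z(0.412) = -0.2224
d' = z(H) − z(FA) = 0.3029 − (-0.2224) = 0.5253

d' = 0.53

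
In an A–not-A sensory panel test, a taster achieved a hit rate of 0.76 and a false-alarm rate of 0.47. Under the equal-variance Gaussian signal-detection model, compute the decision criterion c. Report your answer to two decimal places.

z(H) = 0.706
z(FA) = -0.075
c = −½·[z(H) + z(FA)] = −0.5 × (0.706 + (-0.075)) = -0.3155

c = -0.32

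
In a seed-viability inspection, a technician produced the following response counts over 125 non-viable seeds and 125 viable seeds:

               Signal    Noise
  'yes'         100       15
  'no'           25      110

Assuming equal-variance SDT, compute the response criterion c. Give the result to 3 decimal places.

H = 100/125 = 0.8000
FA = 15/125 = 0.1200
z(0.8000) = 0.8416, z(0.1200) = -1.1750
c = −½·[z(H) + z(FA)] = −0.5 × (0.8416 + (-1.1750)) = 0.1667

c = 0.167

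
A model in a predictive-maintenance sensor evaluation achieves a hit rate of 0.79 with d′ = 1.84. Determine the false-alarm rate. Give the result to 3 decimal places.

false-alarm rate = 0.151

z(hit rate) = z(0.79) = 0.8064
z(FA) = z(H) − d' = 0.8064 − 1.84 = -1.0336
false-alarm rate = Φ(-1.0336) = 0.1507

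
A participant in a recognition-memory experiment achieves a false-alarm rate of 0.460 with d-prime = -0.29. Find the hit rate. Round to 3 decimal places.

z(false-alarm rate) = z(0.460) = -0.1004
z(H) = z(FA) + d' = -0.1004 + (-0.29) = -0.3904
hit rate = Φ(-0.3904) = 0.3481

hit rate = 0.348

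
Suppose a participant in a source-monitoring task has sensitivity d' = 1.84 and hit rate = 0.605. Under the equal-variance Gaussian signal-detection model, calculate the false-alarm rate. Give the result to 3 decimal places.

false-alarm rate = 0.058

z(hit rate) = z(0.605) = 0.2663
z(FA) = z(H) − d' = 0.2663 − 1.84 = -1.5737
false-alarm rate = Φ(-1.5737) = 0.0578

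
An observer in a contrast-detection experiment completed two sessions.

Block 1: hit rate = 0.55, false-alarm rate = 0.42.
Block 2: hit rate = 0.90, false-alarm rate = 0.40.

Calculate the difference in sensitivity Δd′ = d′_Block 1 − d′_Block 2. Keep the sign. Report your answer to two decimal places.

Block 1: z(0.55) = 0.126, z(0.42) = -0.202, d' = 0.328
Block 2: z(0.90) = 1.282, z(0.40) = -0.253, d' = 1.535
Δd' = d'_Block 1 − d'_Block 2 = 0.328 − 1.535 = -1.207
Block 2 has the higher sensitivity.

Δd′ = -1.21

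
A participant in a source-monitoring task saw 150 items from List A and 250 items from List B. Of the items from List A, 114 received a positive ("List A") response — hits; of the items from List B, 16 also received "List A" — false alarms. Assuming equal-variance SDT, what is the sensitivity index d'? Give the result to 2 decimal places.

d' = 2.23

H = 114/150 = 0.7600
FA = 16/250 = 0.0640
z(H) = z(0.7600) = 0.706
z(FA) = z(0.0640) = -1.522
d' = z(H) − z(FA) = 0.706 − (-1.522) = 2.228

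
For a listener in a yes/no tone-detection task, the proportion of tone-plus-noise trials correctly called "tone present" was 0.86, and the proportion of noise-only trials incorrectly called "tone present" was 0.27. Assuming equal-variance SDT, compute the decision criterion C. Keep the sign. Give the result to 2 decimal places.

z(H) = 1.0803
z(FA) = -0.6128
c = −½·[z(H) + z(FA)] = −0.5 × (1.0803 + (-0.6128)) = -0.23375

C = -0.23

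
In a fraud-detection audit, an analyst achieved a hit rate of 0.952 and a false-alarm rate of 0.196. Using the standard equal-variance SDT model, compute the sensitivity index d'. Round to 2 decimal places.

d' = 2.52

Φ⁻¹(H) = Φ⁻¹(0.952) = 1.6646
Φ⁻¹(FA) = Φ⁻¹(0.196) = -0.8560
d' = z(H) − z(FA) = 1.6646 − (-0.8560) = 2.5206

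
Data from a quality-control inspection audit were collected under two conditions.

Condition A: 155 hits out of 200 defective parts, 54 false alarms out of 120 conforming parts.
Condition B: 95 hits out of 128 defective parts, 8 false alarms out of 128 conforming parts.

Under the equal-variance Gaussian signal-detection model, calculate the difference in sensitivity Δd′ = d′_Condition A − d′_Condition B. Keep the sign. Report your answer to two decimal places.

Condition A: z(0.7750) = 0.755, z(0.4500) = -0.126, d' = 0.881
Condition B: z(0.7422) = 0.650, z(0.0625) = -1.534, d' = 2.184
Δd' = d'_Condition A − d'_Condition B = 0.881 − 2.184 = -1.303
Condition B has the higher sensitivity.

Δd′ = -1.30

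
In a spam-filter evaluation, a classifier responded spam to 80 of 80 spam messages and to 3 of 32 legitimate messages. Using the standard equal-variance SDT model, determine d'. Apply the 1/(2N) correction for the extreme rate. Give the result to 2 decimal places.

d' = 3.82

The hit rate is 80/80 = 1, so apply the 1/(2N) correction: H → 1 − 1/(2·80) = 0.99375.
z(H) = z(0.99375) = 2.498
z(FA) = z(0.09375) = -1.318
d' = 2.498 − (-1.318) = 3.816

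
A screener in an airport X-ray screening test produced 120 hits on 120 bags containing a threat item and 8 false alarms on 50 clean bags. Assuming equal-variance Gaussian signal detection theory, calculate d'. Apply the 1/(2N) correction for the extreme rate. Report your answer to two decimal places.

The hit rate is 120/120 = 1, so apply the 1/(2N) correction: H → 1 − 1/(2·120) = 0.99583.
z(H) = z(0.99583) = 2.638
z(FA) = z(0.16000) = -0.994
d' = 2.638 − (-0.994) = 3.632

d' = 3.63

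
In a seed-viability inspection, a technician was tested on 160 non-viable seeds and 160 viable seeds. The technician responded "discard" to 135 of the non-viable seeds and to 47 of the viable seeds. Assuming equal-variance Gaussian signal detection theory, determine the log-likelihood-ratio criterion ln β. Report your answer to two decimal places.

H = 135/160 = 0.8438
FA = 47/160 = 0.2938
Φ⁻¹(H) = 1.010
Φ⁻¹(FA) = -0.542
ln β = −½·[z(H)² − z(FA)²] = −0.5 × (1.020 − 0.294) = -0.363

ln β = -0.36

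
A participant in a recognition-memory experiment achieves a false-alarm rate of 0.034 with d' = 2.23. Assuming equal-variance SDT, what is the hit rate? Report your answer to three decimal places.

hit rate = 0.657

z(false-alarm rate) = z(0.034) = -1.8250
z(H) = z(FA) + d' = -1.8250 + 2.23 = 0.4050
hit rate = Φ(0.4050) = 0.6573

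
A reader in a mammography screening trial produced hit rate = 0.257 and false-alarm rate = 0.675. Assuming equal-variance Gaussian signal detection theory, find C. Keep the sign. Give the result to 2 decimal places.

C = 0.10

z(H) = -0.6526
z(FA) = 0.4538
c = −½·[z(H) + z(FA)] = −0.5 × (-0.6526 + 0.4538) = 0.0994
c > 0: the reader has a conservative response bias.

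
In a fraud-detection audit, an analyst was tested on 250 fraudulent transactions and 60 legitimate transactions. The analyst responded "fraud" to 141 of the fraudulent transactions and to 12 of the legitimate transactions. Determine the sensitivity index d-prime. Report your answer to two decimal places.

d-prime = 1.00

H = 141/250 = 0.5640
FA = 12/60 = 0.2000
Φ⁻¹(H) = 0.1611
Φ⁻¹(FA) = -0.8416
d' = z(H) − z(FA) = 0.1611 − (-0.8416) = 1.0027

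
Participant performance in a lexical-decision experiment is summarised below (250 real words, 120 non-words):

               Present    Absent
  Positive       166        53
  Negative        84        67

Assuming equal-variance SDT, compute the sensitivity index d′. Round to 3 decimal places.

d′ = 0.570

H = 166/250 = 0.6640
FA = 53/120 = 0.4417
Φ⁻¹(H) = Φ⁻¹(0.6640) = 0.4234
Φ⁻¹(FA) = Φ⁻¹(0.4417) = -0.1467
d' = z(H) − z(FA) = 0.4234 − (-0.1467) = 0.5701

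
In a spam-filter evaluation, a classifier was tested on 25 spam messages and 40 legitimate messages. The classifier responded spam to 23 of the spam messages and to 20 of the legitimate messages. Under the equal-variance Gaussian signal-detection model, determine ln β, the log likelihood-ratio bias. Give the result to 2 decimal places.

ln β = -0.99

H = 23/25 = 0.9200
FA = 20/40 = 0.5000
z(H) = 1.405
z(FA) = 0.000
ln β = −½·[z(H)² − z(FA)²] = −0.5 × (1.974 − 0.000) = -0.987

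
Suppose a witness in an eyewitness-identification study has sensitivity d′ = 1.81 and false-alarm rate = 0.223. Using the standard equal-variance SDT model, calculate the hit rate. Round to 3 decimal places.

z(false-alarm rate) = z(0.223) = -0.7621
z(H) = z(FA) + d' = -0.7621 + 1.81 = 1.0479
hit rate = Φ(1.0479) = 0.8527

hit rate = 0.853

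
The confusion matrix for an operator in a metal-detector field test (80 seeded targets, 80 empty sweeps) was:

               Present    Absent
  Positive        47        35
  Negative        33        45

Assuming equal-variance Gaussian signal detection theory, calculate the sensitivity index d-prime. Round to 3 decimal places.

d-prime = 0.378

H = 47/80 = 0.5875
FA = 35/80 = 0.4375
z(0.5875) = 0.2211, z(0.4375) = -0.1573
d' = z(H) − z(FA) = 0.2211 − (-0.1573) = 0.3784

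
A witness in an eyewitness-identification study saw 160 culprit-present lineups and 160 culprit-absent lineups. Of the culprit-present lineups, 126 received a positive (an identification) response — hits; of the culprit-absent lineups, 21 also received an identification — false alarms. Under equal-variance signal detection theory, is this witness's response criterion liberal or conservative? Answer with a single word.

conservative

z(H) = 0.798, z(FA) = -1.121
c = −½·(z(H) + z(FA)) = 0.1615
c > 0 → conservative criterion (biased toward responding “no”).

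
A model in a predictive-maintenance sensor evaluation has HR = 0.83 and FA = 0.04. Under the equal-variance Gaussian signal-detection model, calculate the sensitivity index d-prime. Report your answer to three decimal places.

Φ⁻¹(0.83) = 0.9542, Φ⁻¹(0.04) = -1.7507
d' = z(H) − z(FA) = 0.9542 − (-1.7507) = 2.7049

d-prime = 2.705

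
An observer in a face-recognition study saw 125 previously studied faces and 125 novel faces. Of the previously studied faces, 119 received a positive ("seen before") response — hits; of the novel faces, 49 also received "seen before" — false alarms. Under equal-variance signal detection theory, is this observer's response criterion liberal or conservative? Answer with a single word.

z(H) = 1.665, z(FA) = -0.274
c = −½·(z(H) + z(FA)) = -0.6955
c < 0 → liberal criterion (biased toward responding “yes”).

liberal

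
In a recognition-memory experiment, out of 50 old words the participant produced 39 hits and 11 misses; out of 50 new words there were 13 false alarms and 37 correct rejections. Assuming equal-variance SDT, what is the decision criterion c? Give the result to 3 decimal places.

H = 39/50 = 0.7800
FA = 13/50 = 0.2600
Φ⁻¹(H) = Φ⁻¹(0.7800) = 0.7722
Φ⁻¹(FA) = Φ⁻¹(0.2600) = -0.6433
c = −½·[z(H) + z(FA)] = −0.5 × (0.7722 + (-0.6433)) = -0.06445
c < 0: the participant has a liberal response bias.

c = -0.064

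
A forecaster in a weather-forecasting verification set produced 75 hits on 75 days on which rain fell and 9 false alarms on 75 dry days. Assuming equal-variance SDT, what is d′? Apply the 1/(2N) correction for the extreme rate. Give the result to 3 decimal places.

The hit rate is 75/75 = 1, so apply the 1/(2N) correction: H → 1 − 1/(2·75) = 0.99333.
z(H) = z(0.99333) = 2.4746
z(FA) = z(0.12000) = -1.1750
d' = 2.4746 − (-1.1750) = 3.6496

d′ = 3.650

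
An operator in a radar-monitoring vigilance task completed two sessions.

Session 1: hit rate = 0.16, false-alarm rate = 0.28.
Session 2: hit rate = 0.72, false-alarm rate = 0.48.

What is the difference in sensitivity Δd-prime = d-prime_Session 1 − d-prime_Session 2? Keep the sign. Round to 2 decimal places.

Session 1: z(0.16) = -0.994, z(0.28) = -0.583, d' = -0.411
Session 2: z(0.72) = 0.583, z(0.48) = -0.050, d' = 0.633
Δd' = d'_Session 1 − d'_Session 2 = -0.411 − 0.633 = -1.044
Session 2 has the higher sensitivity.

Δd-prime = -1.04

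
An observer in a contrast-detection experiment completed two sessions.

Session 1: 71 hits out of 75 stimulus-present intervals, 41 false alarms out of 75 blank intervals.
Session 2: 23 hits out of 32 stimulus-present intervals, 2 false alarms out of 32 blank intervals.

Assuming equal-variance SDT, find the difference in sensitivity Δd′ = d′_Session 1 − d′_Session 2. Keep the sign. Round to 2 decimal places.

Session 1: z(0.9467) = 1.614, z(0.5467) = 0.117, d' = 1.497
Session 2: z(0.7188) = 0.579, z(0.0625) = -1.534, d' = 2.113
Δd' = d'_Session 1 − d'_Session 2 = 1.497 − 2.113 = -0.616
Session 2 has the higher sensitivity.

Δd′ = -0.62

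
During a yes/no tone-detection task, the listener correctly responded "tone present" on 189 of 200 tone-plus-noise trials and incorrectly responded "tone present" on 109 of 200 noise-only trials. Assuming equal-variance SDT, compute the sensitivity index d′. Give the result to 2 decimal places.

d′ = 1.49

H = 189/200 = 0.9450
FA = 109/200 = 0.5450
Φ⁻¹(H) = 1.5982
Φ⁻¹(FA) = 0.1130
d' = z(H) − z(FA) = 1.5982 − 0.1130 = 1.4852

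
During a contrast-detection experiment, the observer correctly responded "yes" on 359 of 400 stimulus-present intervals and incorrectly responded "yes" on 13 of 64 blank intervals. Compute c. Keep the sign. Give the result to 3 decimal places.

H = 359/400 = 0.8975
FA = 13/64 = 0.2031
Φ⁻¹(0.8975) = 1.2674, Φ⁻¹(0.2031) = -0.8306
c = −½·[z(H) + z(FA)] = −0.5 × (1.2674 + (-0.8306)) = -0.2184
c < 0: the observer has a liberal response bias.

c = -0.218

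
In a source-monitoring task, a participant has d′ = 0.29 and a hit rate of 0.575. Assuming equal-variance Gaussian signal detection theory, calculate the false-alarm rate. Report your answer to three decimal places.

z(hit rate) = z(0.575) = 0.1891
z(FA) = z(H) − d' = 0.1891 − 0.29 = -0.1009
false-alarm rate = Φ(-0.1009) = 0.4598

false-alarm rate = 0.460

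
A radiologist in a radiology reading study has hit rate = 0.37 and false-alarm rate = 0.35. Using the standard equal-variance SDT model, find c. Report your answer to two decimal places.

c = 0.36

z(H) = -0.332
z(FA) = -0.385
c = −½·[z(H) + z(FA)] = −0.5 × (-0.332 + (-0.385)) = 0.3585
c > 0: the radiologist has a conservative response bias.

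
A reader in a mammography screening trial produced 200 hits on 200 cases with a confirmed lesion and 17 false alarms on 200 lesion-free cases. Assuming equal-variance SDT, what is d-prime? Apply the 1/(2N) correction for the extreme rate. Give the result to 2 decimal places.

The hit rate is 200/200 = 1, so apply the 1/(2N) correction: H → 1 − 1/(2·200) = 0.99750.
z(H) = z(0.99750) = 2.807
z(FA) = z(0.08500) = -1.372
d' = 2.807 − (-1.372) = 4.179

d-prime = 4.18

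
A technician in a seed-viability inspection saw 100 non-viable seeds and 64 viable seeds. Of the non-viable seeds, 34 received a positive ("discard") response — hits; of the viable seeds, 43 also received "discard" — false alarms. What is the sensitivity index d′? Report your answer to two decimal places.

H = 34/100 = 0.3400
FA = 43/64 = 0.6719
z(H) = z(0.3400) = -0.4125
z(FA) = z(0.6719) = 0.4452
d' = z(H) − z(FA) = -0.4125 − 0.4452 = -0.8577

d′ = -0.86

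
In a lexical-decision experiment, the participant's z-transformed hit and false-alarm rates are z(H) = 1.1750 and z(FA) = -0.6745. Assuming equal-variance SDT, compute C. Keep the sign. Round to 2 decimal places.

c = −½·[z(H) + z(FA)] = −½·(1.1750 + (-0.6745)) = -0.25025
c < 0: the participant has a liberal response bias.

C = -0.25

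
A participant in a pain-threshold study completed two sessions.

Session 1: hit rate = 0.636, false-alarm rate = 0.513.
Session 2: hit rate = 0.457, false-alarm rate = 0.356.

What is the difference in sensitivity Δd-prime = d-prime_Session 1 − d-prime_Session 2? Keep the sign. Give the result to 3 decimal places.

Δd-prime = 0.054

Session 1: z(0.636) = 0.3478, z(0.513) = 0.0326, d' = 0.3152
Session 2: z(0.457) = -0.1080, z(0.356) = -0.3692, d' = 0.2612
Δd' = d'_Session 1 − d'_Session 2 = 0.3152 − 0.2612 = 0.0540
Session 1 has the higher sensitivity.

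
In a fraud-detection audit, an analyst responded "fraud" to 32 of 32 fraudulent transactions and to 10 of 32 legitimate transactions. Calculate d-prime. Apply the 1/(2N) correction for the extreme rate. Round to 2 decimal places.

d-prime = 2.64

The hit rate is 32/32 = 1, so apply the 1/(2N) correction: H → 1 − 1/(2·32) = 0.98438.
z(H) = z(0.98438) = 2.154
z(FA) = z(0.31250) = -0.489
d' = 2.154 − (-0.489) = 2.643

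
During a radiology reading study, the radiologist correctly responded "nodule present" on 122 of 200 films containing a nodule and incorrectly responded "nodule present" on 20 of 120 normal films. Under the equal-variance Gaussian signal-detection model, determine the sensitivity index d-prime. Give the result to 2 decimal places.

H = 122/200 = 0.6100
FA = 20/120 = 0.1667
z(H) = z(0.6100) = 0.279
z(FA) = z(0.1667) = -0.967
d' = z(H) − z(FA) = 0.279 − (-0.967) = 1.246

d-prime = 1.25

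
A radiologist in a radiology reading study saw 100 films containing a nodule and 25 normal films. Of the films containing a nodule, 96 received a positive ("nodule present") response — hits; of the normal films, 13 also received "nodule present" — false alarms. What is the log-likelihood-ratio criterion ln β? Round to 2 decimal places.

ln β = -1.53

H = 96/100 = 0.9600
FA = 13/25 = 0.5200
z(H) = z(0.9600) = 1.751
z(FA) = z(0.5200) = 0.050
ln β = −½·[z(H)² − z(FA)²] = −0.5 × (3.066 − 0.003) = -1.5315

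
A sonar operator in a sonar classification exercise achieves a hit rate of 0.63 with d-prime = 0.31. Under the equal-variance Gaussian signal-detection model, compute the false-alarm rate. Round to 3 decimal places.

false-alarm rate = 0.509

z(hit rate) = z(0.63) = 0.3319
z(FA) = z(H) − d' = 0.3319 − 0.31 = 0.0219
false-alarm rate = Φ(0.0219) = 0.5087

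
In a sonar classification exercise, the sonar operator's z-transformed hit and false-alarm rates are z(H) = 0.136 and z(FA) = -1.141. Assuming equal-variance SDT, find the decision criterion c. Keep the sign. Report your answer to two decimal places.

c = 0.50

c = −½·[z(H) + z(FA)] = −½·(0.136 + (-1.141)) = 0.5025
c > 0: the sonar operator has a conservative response bias.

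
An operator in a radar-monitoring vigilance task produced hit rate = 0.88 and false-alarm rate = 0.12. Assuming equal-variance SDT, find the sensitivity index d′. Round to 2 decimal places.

z(H) = z(0.88) = 1.175
z(FA) = z(0.12) = -1.175
d' = z(H) − z(FA) = 1.175 − (-1.175) = 2.350

d′ = 2.35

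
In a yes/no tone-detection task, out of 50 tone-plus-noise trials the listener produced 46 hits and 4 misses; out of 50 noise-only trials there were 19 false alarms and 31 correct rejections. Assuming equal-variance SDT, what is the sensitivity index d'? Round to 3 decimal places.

d' = 1.711

H = 46/50 = 0.9200
FA = 19/50 = 0.3800
z(0.9200) = 1.4051, z(0.3800) = -0.3055
d' = z(H) − z(FA) = 1.4051 − (-0.3055) = 1.7106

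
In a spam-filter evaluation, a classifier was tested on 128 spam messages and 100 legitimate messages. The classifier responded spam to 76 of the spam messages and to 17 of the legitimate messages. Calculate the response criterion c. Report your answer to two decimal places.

H = 76/128 = 0.5938
FA = 17/100 = 0.1700
z(H) = 0.237
z(FA) = -0.954
c = −½·[z(H) + z(FA)] = −0.5 × (0.237 + (-0.954)) = 0.3585
c > 0: the classifier has a conservative response bias.

c = 0.36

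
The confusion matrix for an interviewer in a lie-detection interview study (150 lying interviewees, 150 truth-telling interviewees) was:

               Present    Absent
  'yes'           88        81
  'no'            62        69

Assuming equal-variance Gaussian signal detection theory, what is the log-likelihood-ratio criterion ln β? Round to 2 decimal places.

H = 88/150 = 0.5867
FA = 81/150 = 0.5400
z(0.5867) = 0.219, z(0.5400) = 0.100
ln β = −½·[z(H)² − z(FA)²] = −0.5 × (0.048 − 0.010) = -0.019

ln β = -0.02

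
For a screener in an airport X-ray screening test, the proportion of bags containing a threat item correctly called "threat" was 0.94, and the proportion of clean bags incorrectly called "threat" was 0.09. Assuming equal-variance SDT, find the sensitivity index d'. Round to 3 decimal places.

Φ⁻¹(H) = Φ⁻¹(0.94) = 1.5548
Φ⁻¹(FA) = Φ⁻¹(0.09) = -1.3408
d' = z(H) − z(FA) = 1.5548 − (-1.3408) = 2.8956

d' = 2.896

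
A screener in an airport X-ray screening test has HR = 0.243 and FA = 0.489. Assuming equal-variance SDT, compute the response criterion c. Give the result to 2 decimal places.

Φ⁻¹(0.243) = -0.6967, Φ⁻¹(0.489) = -0.0276
c = −½·[z(H) + z(FA)] = −0.5 × (-0.6967 + (-0.0276)) = 0.36215

c = 0.36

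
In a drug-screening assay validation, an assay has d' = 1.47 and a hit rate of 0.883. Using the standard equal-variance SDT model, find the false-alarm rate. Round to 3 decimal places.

z(hit rate) = z(0.883) = 1.1901
z(FA) = z(H) − d' = 1.1901 − 1.47 = -0.2799
false-alarm rate = Φ(-0.2799) = 0.3898

false-alarm rate = 0.390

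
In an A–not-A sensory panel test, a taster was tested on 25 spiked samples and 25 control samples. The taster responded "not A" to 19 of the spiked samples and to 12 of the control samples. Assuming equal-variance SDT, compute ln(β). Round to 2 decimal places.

H = 19/25 = 0.7600
FA = 12/25 = 0.4800
z(0.7600) = 0.706, z(0.4800) = -0.050
ln β = −½·[z(H)² − z(FA)²] = −0.5 × (0.498 − 0.003) = -0.2475

ln β = -0.25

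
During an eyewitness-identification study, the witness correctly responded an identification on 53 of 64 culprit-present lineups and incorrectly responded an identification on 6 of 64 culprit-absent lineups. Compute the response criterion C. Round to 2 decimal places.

C = 0.19

H = 53/64 = 0.8281
FA = 6/64 = 0.0938
z(H) = z(0.8281) = 0.9467
z(FA) = z(0.0938) = -1.3177
c = −½·[z(H) + z(FA)] = −0.5 × (0.9467 + (-1.3177)) = 0.1855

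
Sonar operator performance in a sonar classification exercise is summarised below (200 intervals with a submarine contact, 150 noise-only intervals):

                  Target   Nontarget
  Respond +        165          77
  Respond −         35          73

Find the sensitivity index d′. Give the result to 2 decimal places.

d′ = 0.90

H = 165/200 = 0.8250
FA = 77/150 = 0.5133
Φ⁻¹(H) = Φ⁻¹(0.8250) = 0.935
Φ⁻¹(FA) = Φ⁻¹(0.5133) = 0.033
d' = z(H) − z(FA) = 0.935 − 0.033 = 0.902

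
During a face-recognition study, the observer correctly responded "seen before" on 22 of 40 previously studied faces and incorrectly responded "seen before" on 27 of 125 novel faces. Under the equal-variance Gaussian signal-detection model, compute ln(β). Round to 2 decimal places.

H = 22/40 = 0.5500
FA = 27/125 = 0.2160
Φ⁻¹(H) = 0.126
Φ⁻¹(FA) = -0.786
ln β = −½·[z(H)² − z(FA)²] = −0.5 × (0.016 − 0.618) = 0.301

ln β = 0.30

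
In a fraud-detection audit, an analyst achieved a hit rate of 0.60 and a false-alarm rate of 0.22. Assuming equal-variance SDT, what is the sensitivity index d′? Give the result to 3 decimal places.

d′ = 1.026

Φ⁻¹(H) = 0.2533
Φ⁻¹(FA) = -0.7722
d' = z(H) − z(FA) = 0.2533 − (-0.7722) = 1.0255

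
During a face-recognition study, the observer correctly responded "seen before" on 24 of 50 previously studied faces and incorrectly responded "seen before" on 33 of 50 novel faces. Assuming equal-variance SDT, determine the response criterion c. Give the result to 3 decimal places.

H = 24/50 = 0.4800
FA = 33/50 = 0.6600
Φ⁻¹(0.4800) = -0.0502, Φ⁻¹(0.6600) = 0.4125
c = −½·[z(H) + z(FA)] = −0.5 × (-0.0502 + 0.4125) = -0.18115

c = -0.181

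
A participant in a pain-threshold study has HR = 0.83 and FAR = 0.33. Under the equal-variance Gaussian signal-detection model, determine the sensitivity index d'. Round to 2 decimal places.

d' = 1.39

z(H) = 0.9542
z(FA) = -0.4399
d' = z(H) − z(FA) = 0.9542 − (-0.4399) = 1.3941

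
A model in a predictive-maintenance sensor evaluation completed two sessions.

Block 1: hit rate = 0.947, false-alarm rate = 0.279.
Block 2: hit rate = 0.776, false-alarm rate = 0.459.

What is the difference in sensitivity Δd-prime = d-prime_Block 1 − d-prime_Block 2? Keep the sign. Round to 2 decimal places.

Δd-prime = 1.34

Block 1: z(0.947) = 1.616, z(0.279) = -0.586, d' = 2.202
Block 2: z(0.776) = 0.759, z(0.459) = -0.103, d' = 0.862
Δd' = d'_Block 1 − d'_Block 2 = 2.202 − 0.862 = 1.340
Block 1 has the higher sensitivity.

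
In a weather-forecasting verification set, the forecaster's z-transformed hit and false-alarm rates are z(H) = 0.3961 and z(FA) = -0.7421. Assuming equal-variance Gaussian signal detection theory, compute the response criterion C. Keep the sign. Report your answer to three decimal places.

C = 0.173

c = −½·[z(H) + z(FA)] = −½·(0.3961 + (-0.7421)) = 0.1730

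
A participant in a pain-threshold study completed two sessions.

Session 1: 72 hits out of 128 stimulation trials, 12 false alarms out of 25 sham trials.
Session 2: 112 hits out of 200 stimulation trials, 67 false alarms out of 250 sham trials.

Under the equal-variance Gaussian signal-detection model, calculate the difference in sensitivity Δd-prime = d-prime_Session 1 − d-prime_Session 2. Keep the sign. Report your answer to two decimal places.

Session 1: z(0.5625) = 0.157, z(0.4800) = -0.050, d' = 0.207
Session 2: z(0.5600) = 0.151, z(0.2680) = -0.619, d' = 0.770
Δd' = d'_Session 1 − d'_Session 2 = 0.207 − 0.770 = -0.563
Session 2 has the higher sensitivity.

Δd-prime = -0.56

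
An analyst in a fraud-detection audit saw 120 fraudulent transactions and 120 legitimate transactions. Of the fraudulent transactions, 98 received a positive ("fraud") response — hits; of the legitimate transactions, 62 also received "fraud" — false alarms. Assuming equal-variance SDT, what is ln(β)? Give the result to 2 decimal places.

H = 98/120 = 0.8167
FA = 62/120 = 0.5167
z(H) = 0.903
z(FA) = 0.042
ln β = −½·[z(H)² − z(FA)²] = −0.5 × (0.815 − 0.002) = -0.4065

ln β = -0.41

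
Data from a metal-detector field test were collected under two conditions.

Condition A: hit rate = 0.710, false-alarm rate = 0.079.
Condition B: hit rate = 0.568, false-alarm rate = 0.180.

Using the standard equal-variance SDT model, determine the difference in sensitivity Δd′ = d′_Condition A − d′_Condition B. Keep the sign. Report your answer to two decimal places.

Δd′ = 0.88

Condition A: z(0.710) = 0.553, z(0.079) = -1.412, d' = 1.965
Condition B: z(0.568) = 0.171, z(0.180) = -0.915, d' = 1.086
Δd' = d'_Condition A − d'_Condition B = 1.965 − 1.086 = 0.879
Condition A has the higher sensitivity.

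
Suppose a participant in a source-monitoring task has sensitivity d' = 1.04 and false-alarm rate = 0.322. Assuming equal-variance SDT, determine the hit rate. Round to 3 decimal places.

hit rate = 0.718

z(false-alarm rate) = z(0.322) = -0.4621
z(H) = z(FA) + d' = -0.4621 + 1.04 = 0.5779
hit rate = Φ(0.5779) = 0.7183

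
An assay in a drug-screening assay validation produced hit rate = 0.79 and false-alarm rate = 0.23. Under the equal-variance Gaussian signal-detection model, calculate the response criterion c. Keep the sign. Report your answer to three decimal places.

Φ⁻¹(H) = Φ⁻¹(0.79) = 0.8064
Φ⁻¹(FA) = Φ⁻¹(0.23) = -0.7388
c = −½·[z(H) + z(FA)] = −0.5 × (0.8064 + (-0.7388)) = -0.0338

c = -0.034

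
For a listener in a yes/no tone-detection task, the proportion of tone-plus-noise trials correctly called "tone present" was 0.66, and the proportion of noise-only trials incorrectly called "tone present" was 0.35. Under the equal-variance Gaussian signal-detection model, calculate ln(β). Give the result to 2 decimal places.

ln β = -0.01

z(H) = z(0.66) = 0.412
z(FA) = z(0.35) = -0.385
ln β = −½·[z(H)² − z(FA)²] = −0.5 × (0.170 − 0.148) = -0.011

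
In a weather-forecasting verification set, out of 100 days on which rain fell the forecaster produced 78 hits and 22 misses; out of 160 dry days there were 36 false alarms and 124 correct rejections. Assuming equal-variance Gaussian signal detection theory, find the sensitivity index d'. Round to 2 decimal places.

H = 78/100 = 0.7800
FA = 36/160 = 0.2250
Φ⁻¹(0.7800) = 0.772, Φ⁻¹(0.2250) = -0.755
d' = z(H) − z(FA) = 0.772 − (-0.755) = 1.527

d' = 1.53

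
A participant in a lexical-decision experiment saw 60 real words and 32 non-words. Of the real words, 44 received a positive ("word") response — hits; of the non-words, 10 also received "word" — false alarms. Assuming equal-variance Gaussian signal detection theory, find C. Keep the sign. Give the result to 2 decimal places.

H = 44/60 = 0.7333
FA = 10/32 = 0.3125
z(H) = z(0.7333) = 0.623
z(FA) = z(0.3125) = -0.489
c = −½·[z(H) + z(FA)] = −0.5 × (0.623 + (-0.489)) = -0.067
c < 0: the participant has a liberal response bias.

C = -0.07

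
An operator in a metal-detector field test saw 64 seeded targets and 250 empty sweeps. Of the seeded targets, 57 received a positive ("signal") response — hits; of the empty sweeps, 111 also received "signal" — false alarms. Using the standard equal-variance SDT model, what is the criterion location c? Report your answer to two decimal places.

c = -0.54

H = 57/64 = 0.8906
FA = 111/250 = 0.4440
z(H) = 1.2297
z(FA) = -0.1408
c = −½·[z(H) + z(FA)] = −0.5 × (1.2297 + (-0.1408)) = -0.54445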